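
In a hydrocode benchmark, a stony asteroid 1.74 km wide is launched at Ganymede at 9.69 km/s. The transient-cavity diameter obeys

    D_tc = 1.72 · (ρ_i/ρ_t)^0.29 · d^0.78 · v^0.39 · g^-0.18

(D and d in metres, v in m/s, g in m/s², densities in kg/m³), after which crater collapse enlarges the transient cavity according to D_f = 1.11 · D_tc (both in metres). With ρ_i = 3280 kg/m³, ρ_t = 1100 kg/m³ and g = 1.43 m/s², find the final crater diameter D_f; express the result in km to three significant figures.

In SI: d = 1740 m, v = 9690 m/s.
(ρ_i/ρ_t)^0.29 = (3280/1100)^0.29 = 1.373
d^0.78 = 1740^0.78 = 337.0
v^0.39 = 9690^0.39 = 35.86
g^-0.18 = 1.43^-0.18 = 0.9376
D_tc = 1.72 × 1.373 × 337.0 × 35.86 × 0.9376 = 26760 m
D_f = 1.11 × 26760 = 29704 m
     = 29.70 km

D_f ≈ 29.7 km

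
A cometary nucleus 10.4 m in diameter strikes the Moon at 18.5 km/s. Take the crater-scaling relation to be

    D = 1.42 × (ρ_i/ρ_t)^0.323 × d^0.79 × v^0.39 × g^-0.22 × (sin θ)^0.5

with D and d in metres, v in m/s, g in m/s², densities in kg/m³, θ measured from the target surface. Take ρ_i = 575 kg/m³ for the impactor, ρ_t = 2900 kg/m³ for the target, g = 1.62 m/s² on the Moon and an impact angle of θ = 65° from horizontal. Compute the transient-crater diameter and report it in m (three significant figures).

D ≈ 212 m

In SI units: v = 18500 m/s.
(ρ_i/ρ_t)^0.323 = (575/2900)^0.323 = 0.5930
d^0.79 = 10.4^0.79 = 6.360
v^0.39 = 18500^0.39 = 46.15
g^-0.22 = 1.62^-0.22 = 0.8993
(sin 65°)^0.5 = 0.9063^0.5 = 0.9520
D = 1.42 × 0.5930 × 6.360 × 46.15 × 0.8993 × 0.9520 = 211.6 m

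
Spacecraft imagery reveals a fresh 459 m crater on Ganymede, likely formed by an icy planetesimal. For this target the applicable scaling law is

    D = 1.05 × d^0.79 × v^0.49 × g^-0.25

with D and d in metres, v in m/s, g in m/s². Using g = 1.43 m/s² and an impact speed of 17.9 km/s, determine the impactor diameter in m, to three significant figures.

Rearranging for d: d = [D / (1.05 · 17900^0.49 · 1.43^-0.25)]^(1/0.79).
17900^0.49 = 121.3
1.43^-0.25 = 0.9145
Denominator = 1.05 × 121.3 × 0.9145 = 116.5
D / 116.5 = 459 / 116.5 = 3.940
d = 3.940^(1/0.79) = 3.940^1.2658 = 5.673 m

d ≈ 5.67 m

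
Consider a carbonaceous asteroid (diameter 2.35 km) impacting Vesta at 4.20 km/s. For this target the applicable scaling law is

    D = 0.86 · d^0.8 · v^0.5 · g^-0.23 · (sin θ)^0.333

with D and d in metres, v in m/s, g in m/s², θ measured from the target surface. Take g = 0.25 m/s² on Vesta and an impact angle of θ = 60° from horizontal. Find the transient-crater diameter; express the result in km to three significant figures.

D ≈ 36.4 km

In SI units: d = 2350 m, v = 4200 m/s.
d^0.8 = 2350^0.8 = 497.6
v^0.5 = 4200^0.5 = 64.81
g^-0.23 = 0.25^-0.23 = 1.376
(sin 60°)^0.333 = 0.8660^0.333 = 0.9532
D = 0.86 × 497.6 × 64.81 × 1.376 × 0.9532 = 36377 m
   = 36.38 km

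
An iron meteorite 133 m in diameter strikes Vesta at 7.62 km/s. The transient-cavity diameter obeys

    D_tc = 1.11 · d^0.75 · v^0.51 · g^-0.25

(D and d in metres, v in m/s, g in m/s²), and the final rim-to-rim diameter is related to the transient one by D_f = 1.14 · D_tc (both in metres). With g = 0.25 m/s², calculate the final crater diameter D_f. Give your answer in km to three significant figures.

v = 7620 m/s.
d^0.75 = 133^0.75 = 39.16
v^0.51 = 7620^0.51 = 95.45
g^-0.25 = 0.25^-0.25 = 1.414
D_tc = 1.11 × 39.16 × 95.45 × 1.414 = 5867 m
D_f = 1.14 × 5867 = 6688 m
     = 6.688 km

D_f ≈ 6.69 km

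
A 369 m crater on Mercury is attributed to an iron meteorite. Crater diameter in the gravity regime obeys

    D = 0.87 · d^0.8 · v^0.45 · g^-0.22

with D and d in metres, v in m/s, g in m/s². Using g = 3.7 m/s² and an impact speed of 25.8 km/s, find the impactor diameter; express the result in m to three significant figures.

Rearranging for d: d = [D / (0.87 · 25800^0.45 · 3.7^-0.22)]^(1/0.8).
25800^0.45 = 96.66
3.7^-0.22 = 0.7499
Denominator = 0.87 × 96.66 × 0.7499 = 63.06
D / 63.06 = 369 / 63.06 = 5.852
d = 5.852^(1/0.8) = 5.852^1.25 = 9.102 m

d ≈ 9.10 m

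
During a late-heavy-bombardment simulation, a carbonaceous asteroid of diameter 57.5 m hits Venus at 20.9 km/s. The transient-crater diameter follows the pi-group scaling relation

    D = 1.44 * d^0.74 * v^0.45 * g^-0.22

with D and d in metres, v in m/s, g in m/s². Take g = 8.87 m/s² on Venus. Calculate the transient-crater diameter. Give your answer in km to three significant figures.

D ≈ 1.57 km

In SI units: v = 20900 m/s.
d^0.74 = 57.5^0.74 = 20.05
v^0.45 = 20900^0.45 = 87.92
g^-0.22 = 8.87^-0.22 = 0.6187
D = 1.44 × 20.05 × 87.92 × 0.6187 = 1571 m
   = 1.571 km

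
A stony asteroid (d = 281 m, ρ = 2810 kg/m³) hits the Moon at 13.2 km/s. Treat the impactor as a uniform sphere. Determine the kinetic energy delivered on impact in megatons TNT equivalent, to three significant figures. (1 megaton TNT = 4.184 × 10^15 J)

v = 13200 m/s.
Mass m = (π/6) ρ d³ = (π/6) × 2810 × (281)³ = 3.265 × 10^10 kg
E = ½ m v² = 0.5 × 3.265 × 10^10 × (13200)² = 2.844 × 10^18 J
   = 2.844 × 10^18 / 4.184×10^15 = 679.7 Mt

E ≈ 680 Mt TNT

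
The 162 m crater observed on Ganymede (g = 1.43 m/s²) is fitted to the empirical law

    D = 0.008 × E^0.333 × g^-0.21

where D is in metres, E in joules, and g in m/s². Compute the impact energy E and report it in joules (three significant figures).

E ≈ 1.07 × 10^13 J

Rearranging: E = [D / (0.008 · g^-0.21)]^(1/0.333).
g^-0.21 = 1.43^-0.21 = 0.9276
D / (0.008 × 0.9276) = 162 / (7.421 × 10^-3) = 2.183 × 10^4
E = (2.183 × 10^4)^3.003 = 1.072 × 10^13 J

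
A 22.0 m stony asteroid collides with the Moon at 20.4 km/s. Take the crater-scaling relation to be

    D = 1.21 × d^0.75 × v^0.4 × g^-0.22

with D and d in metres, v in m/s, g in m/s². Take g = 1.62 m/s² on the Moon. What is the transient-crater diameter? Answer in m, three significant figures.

In SI units: v = 20400 m/s.
d^0.75 = 22^0.75 = 10.16
v^0.4 = 20400^0.4 = 52.95
g^-0.22 = 1.62^-0.22 = 0.8993
D = 1.21 × 10.16 × 52.95 × 0.8993 = 585.4 m

D ≈ 585 m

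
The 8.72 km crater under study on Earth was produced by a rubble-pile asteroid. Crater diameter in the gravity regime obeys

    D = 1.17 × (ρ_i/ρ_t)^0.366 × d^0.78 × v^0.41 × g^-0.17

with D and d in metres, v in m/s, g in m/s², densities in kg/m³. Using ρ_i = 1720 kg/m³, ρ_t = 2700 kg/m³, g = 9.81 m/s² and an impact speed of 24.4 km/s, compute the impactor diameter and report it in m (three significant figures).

Rearranging for d: d = [D / (1.17 · (1720/2700)^0.366 · 24400^0.41 · 9.81^-0.17)]^(1/0.78).
D = 8720 m.
(1720/2700)^0.366 = 0.8479
24400^0.41 = 62.93
9.81^-0.17 = 0.6783
Denominator = 1.17 × 0.8479 × 62.93 × 0.6783 = 42.35
D / 42.35 = 8720 / 42.35 = 205.9
d = 205.9^(1/0.78) = 205.9^1.2821 = 925.4 m

d ≈ 925 m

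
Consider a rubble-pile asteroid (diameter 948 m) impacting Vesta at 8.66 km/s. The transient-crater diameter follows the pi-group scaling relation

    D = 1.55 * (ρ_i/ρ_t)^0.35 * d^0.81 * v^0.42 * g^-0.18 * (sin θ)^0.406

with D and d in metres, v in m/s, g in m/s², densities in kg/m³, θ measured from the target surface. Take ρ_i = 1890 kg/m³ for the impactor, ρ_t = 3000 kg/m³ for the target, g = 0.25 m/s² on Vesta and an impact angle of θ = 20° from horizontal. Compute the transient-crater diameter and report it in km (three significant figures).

D ≈ 12.7 km

In SI units: v = 8660 m/s.
(ρ_i/ρ_t)^0.35 = (1890/3000)^0.35 = 0.8507
d^0.81 = 948^0.81 = 257.8
v^0.42 = 8660^0.42 = 45.06
g^-0.18 = 0.25^-0.18 = 1.283
(sin 20°)^0.406 = 0.3420^0.406 = 0.6469
D = 1.55 × 0.8507 × 257.8 × 45.06 × 1.283 × 0.6469 = 12713 m
   = 12.71 km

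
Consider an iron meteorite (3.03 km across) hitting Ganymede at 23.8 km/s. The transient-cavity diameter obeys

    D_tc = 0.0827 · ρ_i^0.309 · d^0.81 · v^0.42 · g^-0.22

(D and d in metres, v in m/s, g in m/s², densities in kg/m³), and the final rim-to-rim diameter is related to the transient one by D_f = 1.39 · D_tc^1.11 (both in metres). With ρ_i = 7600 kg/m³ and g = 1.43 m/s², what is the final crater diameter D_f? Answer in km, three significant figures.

D_f ≈ 254 km

In SI: d = 3030 m, v = 23800 m/s.
ρ_i^0.309 = 7600^0.309 = 15.82
d^0.81 = 3030^0.81 = 660.6
v^0.42 = 23800^0.42 = 68.89
g^-0.22 = 1.43^-0.22 = 0.9243
D_tc = 0.0827 × 15.82 × 660.6 × 68.89 × 0.9243 = 55030 m
D_f = 1.39 × (55030)^1.11 = 2.541 × 10^5 m
     = 254.1 km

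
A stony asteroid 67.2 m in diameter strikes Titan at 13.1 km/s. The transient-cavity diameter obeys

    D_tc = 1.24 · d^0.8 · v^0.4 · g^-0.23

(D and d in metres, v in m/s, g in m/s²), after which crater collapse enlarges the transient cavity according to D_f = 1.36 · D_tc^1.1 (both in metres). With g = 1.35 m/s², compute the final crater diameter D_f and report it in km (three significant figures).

D_f ≈ 4.20 km

v = 13100 m/s.
d^0.8 = 67.2^0.8 = 28.97
v^0.4 = 13100^0.4 = 44.35
g^-0.23 = 1.35^-0.23 = 0.9333
D_tc = 1.24 × 28.97 × 44.35 × 0.9333 = 1487 m
D_f = 1.36 × (1487)^1.1 = 4198 m
     = 4.198 km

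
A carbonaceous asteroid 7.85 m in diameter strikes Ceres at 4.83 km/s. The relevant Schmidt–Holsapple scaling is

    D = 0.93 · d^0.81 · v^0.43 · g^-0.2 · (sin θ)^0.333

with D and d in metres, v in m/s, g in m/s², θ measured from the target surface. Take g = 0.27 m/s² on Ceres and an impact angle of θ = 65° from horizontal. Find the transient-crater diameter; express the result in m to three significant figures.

In SI units: v = 4830 m/s.
d^0.81 = 7.85^0.81 = 5.307
v^0.43 = 4830^0.43 = 38.38
g^-0.2 = 0.27^-0.2 = 1.299
(sin 65°)^0.333 = 0.9063^0.333 = 0.9678
D = 0.93 × 5.307 × 38.38 × 1.299 × 0.9678 = 238.1 m

D ≈ 238 m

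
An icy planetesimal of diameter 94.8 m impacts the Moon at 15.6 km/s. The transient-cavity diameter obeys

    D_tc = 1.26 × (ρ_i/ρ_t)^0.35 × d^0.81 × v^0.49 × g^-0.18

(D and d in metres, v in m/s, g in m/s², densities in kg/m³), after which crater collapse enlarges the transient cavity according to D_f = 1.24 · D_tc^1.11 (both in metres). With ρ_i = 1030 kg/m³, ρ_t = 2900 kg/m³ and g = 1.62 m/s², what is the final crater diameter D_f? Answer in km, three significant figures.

D_f ≈ 11.1 km

v = 15600 m/s.
(ρ_i/ρ_t)^0.35 = (1030/2900)^0.35 = 0.6961
d^0.81 = 94.8^0.81 = 39.92
v^0.49 = 15600^0.49 = 113.4
g^-0.18 = 1.62^-0.18 = 0.9168
D_tc = 1.26 × 0.6961 × 39.92 × 113.4 × 0.9168 = 3640 m
D_f = 1.24 × (3640)^1.11 = 11124 m
     = 11.12 km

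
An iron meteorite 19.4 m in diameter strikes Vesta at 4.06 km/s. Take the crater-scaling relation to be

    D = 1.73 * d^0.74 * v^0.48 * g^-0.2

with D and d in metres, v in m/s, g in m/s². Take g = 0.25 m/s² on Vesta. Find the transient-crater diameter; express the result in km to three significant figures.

In SI units: v = 4060 m/s.
d^0.74 = 19.4^0.74 = 8.974
v^0.48 = 4060^0.48 = 53.96
g^-0.2 = 0.25^-0.2 = 1.320
D = 1.73 × 8.974 × 53.96 × 1.320 = 1106 m
   = 1.106 km

D ≈ 1.11 km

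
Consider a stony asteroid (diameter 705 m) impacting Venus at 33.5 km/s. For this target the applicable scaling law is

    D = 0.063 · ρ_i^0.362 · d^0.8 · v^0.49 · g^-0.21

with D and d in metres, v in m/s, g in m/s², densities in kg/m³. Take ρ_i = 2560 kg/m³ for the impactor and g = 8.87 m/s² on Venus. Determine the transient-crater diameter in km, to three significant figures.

D ≈ 21.4 km

In SI units: v = 33500 m/s.
ρ_i^0.362 = 2560^0.362 = 17.13
d^0.8 = 705^0.8 = 189.9
v^0.49 = 33500^0.49 = 164.9
g^-0.21 = 8.87^-0.21 = 0.6323
D = 0.063 × 17.13 × 189.9 × 164.9 × 0.6323 = 21368 m
   = 21.37 km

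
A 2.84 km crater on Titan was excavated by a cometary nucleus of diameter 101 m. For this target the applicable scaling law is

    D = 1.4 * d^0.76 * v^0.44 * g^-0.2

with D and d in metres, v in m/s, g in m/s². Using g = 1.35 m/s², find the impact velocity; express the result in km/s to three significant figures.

Rearranging for v: v = [D / (1.4 · 101^0.76 · 1.35^-0.2)]^(1/0.44).
D = 2840 m.
101^0.76 = 33.36
1.35^-0.2 = 0.9417
Denominator = 1.4 × 33.36 × 0.9417 = 43.98
D / 43.98 = 2840 / 43.98 = 64.57
v = 64.57^(1/0.44) = 64.57^2.2727 = 12991 m/s

v ≈ 13.0 km/s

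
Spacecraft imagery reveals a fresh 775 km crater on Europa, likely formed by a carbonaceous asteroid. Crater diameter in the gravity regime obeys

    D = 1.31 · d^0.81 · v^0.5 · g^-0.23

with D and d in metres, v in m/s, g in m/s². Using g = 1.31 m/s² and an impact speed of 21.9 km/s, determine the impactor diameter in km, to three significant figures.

Rearranging for d: d = [D / (1.31 · 21900^0.5 · 1.31^-0.23)]^(1/0.81).
D = 775000 m.
21900^0.5 = 148.0
1.31^-0.23 = 0.9398
Denominator = 1.31 × 148.0 × 0.9398 = 182.2
D / 182.2 = 775000 / 182.2 = 4254
d = 4254^(1/0.81) = 4254^1.2346 = 30207 m

d ≈ 30.2 km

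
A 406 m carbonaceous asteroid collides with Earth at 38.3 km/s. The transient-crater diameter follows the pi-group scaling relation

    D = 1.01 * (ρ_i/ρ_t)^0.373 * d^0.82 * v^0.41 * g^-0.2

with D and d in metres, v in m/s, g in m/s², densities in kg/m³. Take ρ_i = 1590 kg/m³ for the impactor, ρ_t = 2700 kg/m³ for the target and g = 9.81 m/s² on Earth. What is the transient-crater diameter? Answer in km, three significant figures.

In SI units: v = 38300 m/s.
(ρ_i/ρ_t)^0.373 = (1590/2700)^0.373 = 0.8208
d^0.82 = 406^0.82 = 137.7
v^0.41 = 38300^0.41 = 75.70
g^-0.2 = 9.81^-0.2 = 0.6334
D = 1.01 × 0.8208 × 137.7 × 75.70 × 0.6334 = 5474 m
   = 5.474 km

D ≈ 5.47 km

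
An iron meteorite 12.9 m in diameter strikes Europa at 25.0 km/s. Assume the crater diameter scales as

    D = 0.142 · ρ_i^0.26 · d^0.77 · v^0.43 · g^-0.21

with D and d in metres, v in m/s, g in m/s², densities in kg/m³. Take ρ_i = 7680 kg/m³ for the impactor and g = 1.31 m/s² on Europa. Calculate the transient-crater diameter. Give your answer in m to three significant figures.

In SI units: v = 25000 m/s.
ρ_i^0.26 = 7680^0.26 = 10.24
d^0.77 = 12.9^0.77 = 7.164
v^0.43 = 25000^0.43 = 77.82
g^-0.21 = 1.31^-0.21 = 0.9449
D = 0.142 × 10.24 × 7.164 × 77.82 × 0.9449 = 766.0 m

D ≈ 766 m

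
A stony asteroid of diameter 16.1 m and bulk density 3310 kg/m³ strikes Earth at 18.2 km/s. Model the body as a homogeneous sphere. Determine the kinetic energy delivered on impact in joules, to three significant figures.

v = 18200 m/s.
Mass m = (π/6) ρ d³ = (π/6) × 3310 × (16.1)³ = 7.233 × 10^6 kg
E = ½ m v² = 0.5 × 7.233 × 10^6 × (18200)² = 1.198 × 10^15 J

E ≈ 1.20 × 10^15 J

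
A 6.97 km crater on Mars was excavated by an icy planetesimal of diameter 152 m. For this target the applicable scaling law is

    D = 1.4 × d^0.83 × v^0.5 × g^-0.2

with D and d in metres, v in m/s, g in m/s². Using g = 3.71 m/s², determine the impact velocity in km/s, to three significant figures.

v ≈ 10.0 km/s

Rearranging for v: v = [D / (1.4 · 152^0.83 · 3.71^-0.2)]^(1/0.5).
D = 6970 m.
152^0.83 = 64.70
3.71^-0.2 = 0.7694
Denominator = 1.4 × 64.70 × 0.7694 = 69.69
D / 69.69 = 6970 / 69.69 = 100.0
v = 100.0^(1/0.5) = 100.0^2 = 10000 m/s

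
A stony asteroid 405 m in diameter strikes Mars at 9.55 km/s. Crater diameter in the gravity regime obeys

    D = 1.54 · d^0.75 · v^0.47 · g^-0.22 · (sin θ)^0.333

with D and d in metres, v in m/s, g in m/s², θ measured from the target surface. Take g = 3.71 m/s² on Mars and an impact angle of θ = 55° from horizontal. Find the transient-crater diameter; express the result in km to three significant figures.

D ≈ 7.24 km

In SI units: v = 9550 m/s.
d^0.75 = 405^0.75 = 90.28
v^0.47 = 9550^0.47 = 74.23
g^-0.22 = 3.71^-0.22 = 0.7494
(sin 55°)^0.333 = 0.8192^0.333 = 0.9357
D = 1.54 × 90.28 × 74.23 × 0.7494 × 0.9357 = 7237 m
   = 7.237 km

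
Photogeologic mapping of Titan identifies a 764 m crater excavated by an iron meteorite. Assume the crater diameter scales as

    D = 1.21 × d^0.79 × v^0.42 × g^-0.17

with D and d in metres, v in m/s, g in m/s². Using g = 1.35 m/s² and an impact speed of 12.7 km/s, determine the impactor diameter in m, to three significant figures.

d ≈ 24.6 m

Rearranging for d: d = [D / (1.21 · 12700^0.42 · 1.35^-0.17)]^(1/0.79).
12700^0.42 = 52.92
1.35^-0.17 = 0.9503
Denominator = 1.21 × 52.92 × 0.9503 = 60.85
D / 60.85 = 764 / 60.85 = 12.56
d = 12.56^(1/0.79) = 12.56^1.2658 = 24.61 m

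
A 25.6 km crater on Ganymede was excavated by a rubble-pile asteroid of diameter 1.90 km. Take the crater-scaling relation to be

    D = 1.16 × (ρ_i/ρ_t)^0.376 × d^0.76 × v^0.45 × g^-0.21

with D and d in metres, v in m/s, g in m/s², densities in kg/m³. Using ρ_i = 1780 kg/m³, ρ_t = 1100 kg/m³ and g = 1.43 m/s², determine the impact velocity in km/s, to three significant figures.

Rearranging for v: v = [D / (1.16 · (1780/1100)^0.376 · 1900^0.76 · 1.43^-0.21)]^(1/0.45).
D = 25600 m.
(1780/1100)^0.376 = 1.198
1900^0.76 = 310.4
1.43^-0.21 = 0.9276
Denominator = 1.16 × 1.198 × 310.4 × 0.9276 = 400.1
D / 400.1 = 25600 / 400.1 = 63.98
v = 63.98^(1/0.45) = 63.98^2.2222 = 10313 m/s

v ≈ 10.3 km/s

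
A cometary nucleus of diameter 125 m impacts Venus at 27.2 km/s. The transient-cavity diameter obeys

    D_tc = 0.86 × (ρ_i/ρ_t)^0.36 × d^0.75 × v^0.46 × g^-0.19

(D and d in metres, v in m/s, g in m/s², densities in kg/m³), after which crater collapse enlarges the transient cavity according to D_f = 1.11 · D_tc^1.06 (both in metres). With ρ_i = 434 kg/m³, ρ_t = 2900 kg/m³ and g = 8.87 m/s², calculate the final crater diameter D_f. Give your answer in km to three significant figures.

D_f ≈ 1.99 km

v = 27200 m/s.
(ρ_i/ρ_t)^0.36 = (434/2900)^0.36 = 0.5047
d^0.75 = 125^0.75 = 37.38
v^0.46 = 27200^0.46 = 109.6
g^-0.19 = 8.87^-0.19 = 0.6605
D_tc = 0.86 × 0.5047 × 37.38 × 109.6 × 0.6605 = 1175 m
D_f = 1.11 × (1175)^1.06 = 1993 m
     = 1.993 km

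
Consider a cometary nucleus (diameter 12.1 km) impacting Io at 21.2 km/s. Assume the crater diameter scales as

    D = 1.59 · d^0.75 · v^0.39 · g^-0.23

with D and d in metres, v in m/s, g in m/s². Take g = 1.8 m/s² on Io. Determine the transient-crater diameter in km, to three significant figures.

In SI units: d = 12100 m, v = 21200 m/s.
d^0.75 = 12100^0.75 = 1154
v^0.39 = 21200^0.39 = 48.67
g^-0.23 = 1.8^-0.23 = 0.8735
D = 1.59 × 1154 × 48.67 × 0.8735 = 78006 m
   = 78.01 km

D ≈ 78.0 km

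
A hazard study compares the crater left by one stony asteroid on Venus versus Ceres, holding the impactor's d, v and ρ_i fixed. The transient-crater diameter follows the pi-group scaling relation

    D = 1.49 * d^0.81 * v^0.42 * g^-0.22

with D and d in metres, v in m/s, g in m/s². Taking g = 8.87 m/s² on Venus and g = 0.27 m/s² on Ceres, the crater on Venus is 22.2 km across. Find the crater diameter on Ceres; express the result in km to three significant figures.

D ≈ 47.9 km

All impactor-dependent factors cancel in the ratio, leaving D_Ceres/D_Venus = (g_Ceres/g_Venus)^-0.22.
(0.27/8.87)^-0.22 = 0.03044^-0.22 = 2.156
D_Ceres = 2.156 × 22.2 km = 47.9 km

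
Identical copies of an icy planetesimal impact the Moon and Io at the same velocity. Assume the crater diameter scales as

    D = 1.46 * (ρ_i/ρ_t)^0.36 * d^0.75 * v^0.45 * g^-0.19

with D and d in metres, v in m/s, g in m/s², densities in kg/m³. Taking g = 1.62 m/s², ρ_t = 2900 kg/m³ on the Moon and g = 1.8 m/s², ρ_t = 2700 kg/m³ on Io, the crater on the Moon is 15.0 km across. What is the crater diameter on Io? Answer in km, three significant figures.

D ≈ 15.1 km

The impactor-only factors (d, v, ρ_i) cancel in the ratio, leaving D_Io/D_Moon = (g_Io/g_Moon)^-0.19 · (ρ_t,Moon/ρ_t,Io)^0.36.
(1.8/1.62)^-0.19 = 1.111^-0.19 = 0.9802
(2900/2700)^0.36 = 1.074^0.36 = 1.026
Ratio = 0.9802 × 1.026 = 1.006
D_Io = 1.006 × 15.0 km = 15.1 km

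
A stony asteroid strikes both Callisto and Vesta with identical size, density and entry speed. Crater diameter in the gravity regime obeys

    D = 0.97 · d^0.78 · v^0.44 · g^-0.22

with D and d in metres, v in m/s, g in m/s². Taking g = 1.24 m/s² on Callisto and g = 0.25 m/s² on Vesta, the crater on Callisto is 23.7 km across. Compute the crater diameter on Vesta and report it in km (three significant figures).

D ≈ 33.7 km

All impactor-dependent factors cancel in the ratio, leaving D_Vesta/D_Callisto = (g_Vesta/g_Callisto)^-0.22.
(0.25/1.24)^-0.22 = 0.2016^-0.22 = 1.422
D_Vesta = 1.422 × 23.7 km = 33.7 km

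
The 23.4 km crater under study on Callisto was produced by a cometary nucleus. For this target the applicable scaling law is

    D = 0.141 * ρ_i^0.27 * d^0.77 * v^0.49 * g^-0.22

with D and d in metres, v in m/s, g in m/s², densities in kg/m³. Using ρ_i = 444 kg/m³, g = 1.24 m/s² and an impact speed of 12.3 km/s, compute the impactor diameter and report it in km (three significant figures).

Rearranging for d: d = [D / (0.141 · 444^0.27 · 12300^0.49 · 1.24^-0.22)]^(1/0.77).
D = 23400 m.
444^0.27 = 5.186
12300^0.49 = 100.9
1.24^-0.22 = 0.9538
Denominator = 0.141 × 5.186 × 100.9 × 0.9538 = 70.37
D / 70.37 = 23400 / 70.37 = 332.5
d = 332.5^(1/0.77) = 332.5^1.2987 = 1884 m

d ≈ 1.88 km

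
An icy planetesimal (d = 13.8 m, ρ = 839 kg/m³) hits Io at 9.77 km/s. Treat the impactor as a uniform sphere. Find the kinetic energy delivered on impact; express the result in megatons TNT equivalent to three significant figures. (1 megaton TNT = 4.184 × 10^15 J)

v = 9770 m/s.
Mass m = (π/6) ρ d³ = (π/6) × 839 × (13.8)³ = 1.155 × 10^6 kg
E = ½ m v² = 0.5 × 1.155 × 10^6 × (9770)² = 5.512 × 10^13 J
   = 5.512 × 10^13 / 4.184×10^15 = 0.01317 Mt

E ≈ 0.0132 Mt TNT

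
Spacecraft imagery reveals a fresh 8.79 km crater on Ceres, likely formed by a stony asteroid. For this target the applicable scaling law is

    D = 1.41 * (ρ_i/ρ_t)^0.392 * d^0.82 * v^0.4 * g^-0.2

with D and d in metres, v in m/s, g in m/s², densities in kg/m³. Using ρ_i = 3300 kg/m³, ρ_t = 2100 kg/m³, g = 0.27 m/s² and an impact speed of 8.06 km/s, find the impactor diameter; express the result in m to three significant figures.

d ≈ 309 m

Rearranging for d: d = [D / (1.41 · (3300/2100)^0.392 · 8060^0.4 · 0.27^-0.2)]^(1/0.82).
D = 8790 m.
(3300/2100)^0.392 = 1.194
8060^0.4 = 36.52
0.27^-0.2 = 1.299
Denominator = 1.41 × 1.194 × 36.52 × 1.299 = 79.87
D / 79.87 = 8790 / 79.87 = 110.1
d = 110.1^(1/0.82) = 110.1^1.2195 = 309.0 m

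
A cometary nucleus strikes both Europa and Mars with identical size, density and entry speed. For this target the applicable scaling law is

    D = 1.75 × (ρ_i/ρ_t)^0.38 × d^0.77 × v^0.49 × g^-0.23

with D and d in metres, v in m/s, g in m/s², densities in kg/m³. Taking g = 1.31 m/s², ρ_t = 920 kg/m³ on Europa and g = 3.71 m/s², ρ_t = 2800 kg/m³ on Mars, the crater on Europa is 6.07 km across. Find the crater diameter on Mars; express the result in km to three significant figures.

D ≈ 3.13 km

The impactor-only factors (d, v, ρ_i) cancel in the ratio, leaving D_Mars/D_Europa = (g_Mars/g_Europa)^-0.23 · (ρ_t,Europa/ρ_t,Mars)^0.38.
(3.71/1.31)^-0.23 = 2.832^-0.23 = 0.7871
(920/2800)^0.38 = 0.3286^0.38 = 0.6551
Ratio = 0.7871 × 0.6551 = 0.5156
D_Mars = 0.5156 × 6.07 km = 3.13 km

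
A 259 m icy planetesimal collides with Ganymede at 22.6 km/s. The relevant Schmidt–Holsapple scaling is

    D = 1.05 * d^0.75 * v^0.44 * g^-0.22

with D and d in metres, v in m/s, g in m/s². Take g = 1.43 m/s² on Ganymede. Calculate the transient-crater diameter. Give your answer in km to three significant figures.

D ≈ 5.16 km

In SI units: v = 22600 m/s.
d^0.75 = 259^0.75 = 64.56
v^0.44 = 22600^0.44 = 82.38
g^-0.22 = 1.43^-0.22 = 0.9243
D = 1.05 × 64.56 × 82.38 × 0.9243 = 5162 m
   = 5.162 km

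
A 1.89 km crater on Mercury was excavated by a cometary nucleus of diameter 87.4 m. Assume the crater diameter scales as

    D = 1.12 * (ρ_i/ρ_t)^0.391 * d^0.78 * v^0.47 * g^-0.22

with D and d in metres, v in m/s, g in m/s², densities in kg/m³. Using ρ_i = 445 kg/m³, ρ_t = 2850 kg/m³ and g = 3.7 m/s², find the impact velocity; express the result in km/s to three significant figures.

v ≈ 38.1 km/s

Rearranging for v: v = [D / (1.12 · (445/2850)^0.391 · 87.4^0.78 · 3.7^-0.22)]^(1/0.47).
D = 1890 m.
(445/2850)^0.391 = 0.4838
87.4^0.78 = 32.69
3.7^-0.22 = 0.7499
Denominator = 1.12 × 0.4838 × 32.69 × 0.7499 = 13.28
D / 13.28 = 1890 / 13.28 = 142.3
v = 142.3^(1/0.47) = 142.3^2.1277 = 38139 m/s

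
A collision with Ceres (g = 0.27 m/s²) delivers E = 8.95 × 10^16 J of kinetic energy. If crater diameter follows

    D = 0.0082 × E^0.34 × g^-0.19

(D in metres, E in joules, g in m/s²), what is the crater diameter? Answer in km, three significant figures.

D ≈ 6.10 km

E^0.34 = (8.95 × 10^16)^0.34 = 5.803 × 10^5
g^-0.19 = 0.27^-0.19 = 1.282
D = 0.0082 × 5.803 × 10^5 × 1.282 = 6100 m
   = 6.100 km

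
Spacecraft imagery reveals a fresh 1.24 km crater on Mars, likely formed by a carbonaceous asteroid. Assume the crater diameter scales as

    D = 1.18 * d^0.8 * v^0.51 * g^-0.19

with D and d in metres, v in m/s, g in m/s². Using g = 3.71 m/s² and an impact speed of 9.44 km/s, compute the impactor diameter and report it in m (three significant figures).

Rearranging for d: d = [D / (1.18 · 9440^0.51 · 3.71^-0.19)]^(1/0.8).
D = 1240 m.
9440^0.51 = 106.5
3.71^-0.19 = 0.7795
Denominator = 1.18 × 106.5 × 0.7795 = 97.96
D / 97.96 = 1240 / 97.96 = 12.66
d = 12.66^(1/0.8) = 12.66^1.25 = 23.88 m

d ≈ 23.9 m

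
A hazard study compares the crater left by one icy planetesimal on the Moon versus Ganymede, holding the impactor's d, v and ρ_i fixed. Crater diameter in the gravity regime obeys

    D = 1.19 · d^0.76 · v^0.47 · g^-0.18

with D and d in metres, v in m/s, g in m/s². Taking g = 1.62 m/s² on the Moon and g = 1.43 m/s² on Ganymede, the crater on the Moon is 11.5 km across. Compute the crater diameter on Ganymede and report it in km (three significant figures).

All impactor-dependent factors cancel in the ratio, leaving D_Ganymede/D_Moon = (g_Ganymede/g_Moon)^-0.18.
(1.43/1.62)^-0.18 = 0.8827^-0.18 = 1.023
D_Ganymede = 1.023 × 11.5 km = 11.8 km

D ≈ 11.8 km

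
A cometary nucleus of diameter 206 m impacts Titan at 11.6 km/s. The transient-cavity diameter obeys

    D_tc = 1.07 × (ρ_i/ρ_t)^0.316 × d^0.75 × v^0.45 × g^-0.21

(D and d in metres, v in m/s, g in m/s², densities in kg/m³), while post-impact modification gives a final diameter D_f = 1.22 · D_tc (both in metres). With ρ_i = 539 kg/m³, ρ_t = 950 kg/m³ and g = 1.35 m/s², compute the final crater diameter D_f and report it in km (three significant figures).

v = 11600 m/s.
(ρ_i/ρ_t)^0.316 = (539/950)^0.316 = 0.8360
d^0.75 = 206^0.75 = 54.38
v^0.45 = 11600^0.45 = 67.45
g^-0.21 = 1.35^-0.21 = 0.9389
D_tc = 1.07 × 0.8360 × 54.38 × 67.45 × 0.9389 = 3081 m
D_f = 1.22 × 3081 = 3759 m
     = 3.759 km

D_f ≈ 3.76 km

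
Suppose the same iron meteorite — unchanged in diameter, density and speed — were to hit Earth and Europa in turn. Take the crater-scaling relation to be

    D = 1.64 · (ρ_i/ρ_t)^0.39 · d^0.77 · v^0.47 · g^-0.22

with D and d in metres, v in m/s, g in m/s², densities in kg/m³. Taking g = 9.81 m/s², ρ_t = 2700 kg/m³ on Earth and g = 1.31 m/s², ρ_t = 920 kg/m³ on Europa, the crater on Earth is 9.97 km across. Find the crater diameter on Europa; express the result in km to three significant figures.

The impactor-only factors (d, v, ρ_i) cancel in the ratio, leaving D_Europa/D_Earth = (g_Europa/g_Earth)^-0.22 · (ρ_t,Earth/ρ_t,Europa)^0.39.
(1.31/9.81)^-0.22 = 0.1335^-0.22 = 1.557
(2700/920)^0.39 = 2.935^0.39 = 1.522
Ratio = 1.557 × 1.522 = 2.370
D_Europa = 2.370 × 9.97 km = 23.6 km

D ≈ 23.6 km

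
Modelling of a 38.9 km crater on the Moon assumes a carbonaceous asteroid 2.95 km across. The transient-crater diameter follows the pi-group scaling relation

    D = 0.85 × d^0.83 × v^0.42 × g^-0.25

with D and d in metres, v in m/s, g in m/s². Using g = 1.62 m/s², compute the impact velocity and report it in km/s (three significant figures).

v ≈ 23.1 km/s

Rearranging for v: v = [D / (0.85 · 2950^0.83 · 1.62^-0.25)]^(1/0.42).
D = 38900 m.
2950^0.83 = 758.5
1.62^-0.25 = 0.8864
Denominator = 0.85 × 758.5 × 0.8864 = 571.5
D / 571.5 = 38900 / 571.5 = 68.07
v = 68.07^(1/0.42) = 68.07^2.381 = 23135 m/s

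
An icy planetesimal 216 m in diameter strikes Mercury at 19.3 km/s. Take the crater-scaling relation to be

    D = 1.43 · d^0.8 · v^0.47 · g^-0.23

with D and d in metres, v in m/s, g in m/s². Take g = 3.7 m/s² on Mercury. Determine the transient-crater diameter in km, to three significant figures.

In SI units: v = 19300 m/s.
d^0.8 = 216^0.8 = 73.72
v^0.47 = 19300^0.47 = 103.3
g^-0.23 = 3.7^-0.23 = 0.7401
D = 1.43 × 73.72 × 103.3 × 0.7401 = 8060 m
   = 8.060 km

D ≈ 8.06 km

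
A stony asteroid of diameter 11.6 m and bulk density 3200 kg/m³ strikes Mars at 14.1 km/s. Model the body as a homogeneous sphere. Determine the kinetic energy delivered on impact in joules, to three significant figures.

E ≈ 2.60 × 10^14 J

v = 14100 m/s.
Mass m = (π/6) ρ d³ = (π/6) × 3200 × (11.6)³ = 2.615 × 10^6 kg
E = ½ m v² = 0.5 × 2.615 × 10^6 × (14100)² = 2.599 × 10^14 J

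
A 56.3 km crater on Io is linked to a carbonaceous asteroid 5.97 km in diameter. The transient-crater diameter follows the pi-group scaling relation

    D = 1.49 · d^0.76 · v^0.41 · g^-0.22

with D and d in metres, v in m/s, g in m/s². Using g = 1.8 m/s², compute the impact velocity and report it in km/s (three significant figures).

Rearranging for v: v = [D / (1.49 · 5970^0.76 · 1.8^-0.22)]^(1/0.41).
D = 56300 m.
5970^0.76 = 740.9
1.8^-0.22 = 0.8787
Denominator = 1.49 × 740.9 × 0.8787 = 970.0
D / 970.0 = 56300 / 970.0 = 58.04
v = 58.04^(1/0.41) = 58.04^2.439 = 20032 m/s

v ≈ 20.0 km/s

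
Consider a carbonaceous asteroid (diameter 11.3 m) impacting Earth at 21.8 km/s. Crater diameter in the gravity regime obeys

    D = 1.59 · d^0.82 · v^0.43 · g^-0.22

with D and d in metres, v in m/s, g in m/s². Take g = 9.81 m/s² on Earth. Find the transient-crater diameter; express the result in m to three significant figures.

In SI units: v = 21800 m/s.
d^0.82 = 11.3^0.82 = 7.303
v^0.43 = 21800^0.43 = 73.37
g^-0.22 = 9.81^-0.22 = 0.6051
D = 1.59 × 7.303 × 73.37 × 0.6051 = 515.5 m

D ≈ 516 m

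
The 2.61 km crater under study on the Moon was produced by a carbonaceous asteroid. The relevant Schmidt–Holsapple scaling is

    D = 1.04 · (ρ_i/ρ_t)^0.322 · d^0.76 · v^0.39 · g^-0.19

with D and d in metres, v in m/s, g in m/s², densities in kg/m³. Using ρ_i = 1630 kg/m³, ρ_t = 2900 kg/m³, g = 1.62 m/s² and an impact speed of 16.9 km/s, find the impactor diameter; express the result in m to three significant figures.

Rearranging for d: d = [D / (1.04 · (1630/2900)^0.322 · 16900^0.39 · 1.62^-0.19)]^(1/0.76).
D = 2610 m.
(1630/2900)^0.322 = 0.8307
16900^0.39 = 44.55
1.62^-0.19 = 0.9124
Denominator = 1.04 × 0.8307 × 44.55 × 0.9124 = 35.12
D / 35.12 = 2610 / 35.12 = 74.32
d = 74.32^(1/0.76) = 74.32^1.3158 = 289.7 m

d ≈ 290 m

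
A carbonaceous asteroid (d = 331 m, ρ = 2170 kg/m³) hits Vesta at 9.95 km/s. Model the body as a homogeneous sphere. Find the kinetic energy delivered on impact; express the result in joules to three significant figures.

E ≈ 2.04 × 10^18 J

v = 9950 m/s.
Mass m = (π/6) ρ d³ = (π/6) × 2170 × (331)³ = 4.120 × 10^10 kg
E = ½ m v² = 0.5 × 4.120 × 10^10 × (9950)² = 2.039 × 10^18 J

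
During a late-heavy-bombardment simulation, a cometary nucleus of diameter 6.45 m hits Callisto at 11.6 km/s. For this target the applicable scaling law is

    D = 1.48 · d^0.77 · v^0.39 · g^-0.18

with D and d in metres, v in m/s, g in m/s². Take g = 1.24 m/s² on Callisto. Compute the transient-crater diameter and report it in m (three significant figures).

D ≈ 230 m

In SI units: v = 11600 m/s.
d^0.77 = 6.45^0.77 = 4.201
v^0.39 = 11600^0.39 = 38.47
g^-0.18 = 1.24^-0.18 = 0.9620
D = 1.48 × 4.201 × 38.47 × 0.9620 = 230.1 m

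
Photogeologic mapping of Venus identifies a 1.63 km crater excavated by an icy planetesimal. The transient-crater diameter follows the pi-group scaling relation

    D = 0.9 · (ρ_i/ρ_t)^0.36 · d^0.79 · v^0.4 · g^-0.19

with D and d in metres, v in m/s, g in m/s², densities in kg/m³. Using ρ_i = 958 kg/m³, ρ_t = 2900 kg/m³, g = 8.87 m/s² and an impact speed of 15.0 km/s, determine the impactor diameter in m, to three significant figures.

Rearranging for d: d = [D / (0.9 · (958/2900)^0.36 · 15000^0.4 · 8.87^-0.19)]^(1/0.79).
D = 1630 m.
(958/2900)^0.36 = 0.6712
15000^0.4 = 46.82
8.87^-0.19 = 0.6605
Denominator = 0.9 × 0.6712 × 46.82 × 0.6605 = 18.68
D / 18.68 = 1630 / 18.68 = 87.26
d = 87.26^(1/0.79) = 87.26^1.2658 = 286.2 m

d ≈ 286 m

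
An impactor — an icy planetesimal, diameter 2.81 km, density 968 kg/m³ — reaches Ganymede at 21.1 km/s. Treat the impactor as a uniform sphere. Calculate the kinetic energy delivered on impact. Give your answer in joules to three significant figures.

E ≈ 2.50 × 10^21 J

d = 2810 m; v = 21100 m/s.
Mass m = (π/6) ρ d³ = (π/6) × 968 × (2810)³ = 1.125 × 10^13 kg
E = ½ m v² = 0.5 × 1.125 × 10^13 × (21100)² = 2.504 × 10^21 J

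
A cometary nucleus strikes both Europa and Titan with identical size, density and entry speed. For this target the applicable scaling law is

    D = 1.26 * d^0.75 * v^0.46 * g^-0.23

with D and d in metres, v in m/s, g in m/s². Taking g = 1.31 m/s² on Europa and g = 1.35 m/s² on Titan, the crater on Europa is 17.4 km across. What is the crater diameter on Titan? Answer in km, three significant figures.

D ≈ 17.3 km

All impactor-dependent factors cancel in the ratio, leaving D_Titan/D_Europa = (g_Titan/g_Europa)^-0.23.
(1.35/1.31)^-0.23 = 1.031^-0.23 = 0.9930
D_Titan = 0.9930 × 17.4 km = 17.3 km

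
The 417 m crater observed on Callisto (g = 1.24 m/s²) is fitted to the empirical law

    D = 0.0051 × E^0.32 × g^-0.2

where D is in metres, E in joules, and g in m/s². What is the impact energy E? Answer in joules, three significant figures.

E ≈ 2.57 × 10^15 J

Rearranging: E = [D / (0.0051 · g^-0.2)]^(1/0.32).
g^-0.2 = 1.24^-0.2 = 0.9579
D / (0.0051 × 0.9579) = 417 / (4.885 × 10^-3) = 8.536 × 10^4
E = (8.536 × 10^4)^3.125 = 2.571 × 10^15 J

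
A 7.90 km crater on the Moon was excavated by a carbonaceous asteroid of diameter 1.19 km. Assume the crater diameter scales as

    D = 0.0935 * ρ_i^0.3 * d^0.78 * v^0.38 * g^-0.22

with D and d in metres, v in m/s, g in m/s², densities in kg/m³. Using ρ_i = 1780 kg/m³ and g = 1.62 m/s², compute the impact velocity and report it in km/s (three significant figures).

v ≈ 16.1 km/s

Rearranging for v: v = [D / (0.0935 · 1780^0.3 · 1190^0.78 · 1.62^-0.22)]^(1/0.38).
D = 7900 m.
1780^0.3 = 9.443
1190^0.78 = 250.6
1.62^-0.22 = 0.8993
Denominator = 0.0935 × 9.443 × 250.6 × 0.8993 = 199.0
D / 199.0 = 7900 / 199.0 = 39.70
v = 39.70^(1/0.38) = 39.70^2.6316 = 16120 m/s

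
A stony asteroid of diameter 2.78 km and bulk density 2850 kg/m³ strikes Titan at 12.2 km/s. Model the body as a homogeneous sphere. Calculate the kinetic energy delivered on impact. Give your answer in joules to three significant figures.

E ≈ 2.39 × 10^21 J

d = 2780 m; v = 12200 m/s.
Mass m = (π/6) ρ d³ = (π/6) × 2850 × (2780)³ = 3.206 × 10^13 kg
E = ½ m v² = 0.5 × 3.206 × 10^13 × (12200)² = 2.386 × 10^21 J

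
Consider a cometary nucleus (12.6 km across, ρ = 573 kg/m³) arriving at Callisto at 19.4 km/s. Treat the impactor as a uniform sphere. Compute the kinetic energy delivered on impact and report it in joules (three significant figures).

d = 12600 m; v = 19400 m/s.
Mass m = (π/6) ρ d³ = (π/6) × 573 × (12600)³ = 6.002 × 10^14 kg
E = ½ m v² = 0.5 × 6.002 × 10^14 × (19400)² = 1.129 × 10^23 J

E ≈ 1.13 × 10^23 J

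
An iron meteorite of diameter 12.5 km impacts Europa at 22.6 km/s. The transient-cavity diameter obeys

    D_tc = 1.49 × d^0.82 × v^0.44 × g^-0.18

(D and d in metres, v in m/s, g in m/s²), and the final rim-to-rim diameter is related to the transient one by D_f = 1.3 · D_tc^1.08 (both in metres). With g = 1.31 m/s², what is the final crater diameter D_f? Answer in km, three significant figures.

In SI: d = 12500 m, v = 22600 m/s.
d^0.82 = 12500^0.82 = 2288
v^0.44 = 22600^0.44 = 82.38
g^-0.18 = 1.31^-0.18 = 0.9526
D_tc = 1.49 × 2288 × 82.38 × 0.9526 = 2.675 × 10^5 m
D_f = 1.3 × (2.675 × 10^5)^1.08 = 9.450 × 10^5 m
     = 945.0 km

D_f ≈ 945 km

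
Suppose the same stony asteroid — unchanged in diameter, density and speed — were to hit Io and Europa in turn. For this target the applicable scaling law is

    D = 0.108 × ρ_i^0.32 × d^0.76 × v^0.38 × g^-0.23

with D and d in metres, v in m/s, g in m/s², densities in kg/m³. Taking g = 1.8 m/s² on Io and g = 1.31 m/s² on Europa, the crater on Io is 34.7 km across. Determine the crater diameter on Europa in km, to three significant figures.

All impactor-dependent factors cancel in the ratio, leaving D_Europa/D_Io = (g_Europa/g_Io)^-0.23.
(1.31/1.8)^-0.23 = 0.7278^-0.23 = 1.076
D_Europa = 1.076 × 34.7 km = 37.3 km

D ≈ 37.3 km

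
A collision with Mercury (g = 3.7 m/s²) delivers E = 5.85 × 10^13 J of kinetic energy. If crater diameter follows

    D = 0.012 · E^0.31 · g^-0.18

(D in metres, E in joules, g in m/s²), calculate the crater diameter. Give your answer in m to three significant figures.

E^0.31 = (5.85 × 10^13)^0.31 = 1.853 × 10^4
g^-0.18 = 3.7^-0.18 = 0.7902
D = 0.012 × 1.853 × 10^4 × 0.7902 = 175.7 m

D ≈ 176 m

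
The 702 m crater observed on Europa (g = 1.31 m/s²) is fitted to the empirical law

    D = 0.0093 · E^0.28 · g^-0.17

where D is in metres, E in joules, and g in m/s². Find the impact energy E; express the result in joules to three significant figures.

Rearranging: E = [D / (0.0093 · g^-0.17)]^(1/0.28).
g^-0.17 = 1.31^-0.17 = 0.9551
D / (0.0093 × 0.9551) = 702 / (8.882 × 10^-3) = 7.904 × 10^4
E = (7.904 × 10^4)^3.5714 = 3.106 × 10^17 J

E ≈ 3.11 × 10^17 J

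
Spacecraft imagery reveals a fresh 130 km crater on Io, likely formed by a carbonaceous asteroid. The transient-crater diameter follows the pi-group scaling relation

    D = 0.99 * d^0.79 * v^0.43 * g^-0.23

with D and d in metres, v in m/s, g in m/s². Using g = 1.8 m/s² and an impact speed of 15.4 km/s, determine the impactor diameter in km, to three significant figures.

Rearranging for d: d = [D / (0.99 · 15400^0.43 · 1.8^-0.23)]^(1/0.79).
D = 130000 m.
15400^0.43 = 63.19
1.8^-0.23 = 0.8735
Denominator = 0.99 × 63.19 × 0.8735 = 54.64
D / 54.64 = 130000 / 54.64 = 2379
d = 2379^(1/0.79) = 2379^1.2658 = 18786 m

d ≈ 18.8 km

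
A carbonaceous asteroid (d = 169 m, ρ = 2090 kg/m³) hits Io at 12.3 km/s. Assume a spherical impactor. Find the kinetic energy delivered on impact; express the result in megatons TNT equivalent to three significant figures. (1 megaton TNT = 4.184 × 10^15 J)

E ≈ 95.5 Mt TNT

v = 12300 m/s.
Mass m = (π/6) ρ d³ = (π/6) × 2090 × (169)³ = 5.282 × 10^9 kg
E = ½ m v² = 0.5 × 5.282 × 10^9 × (12300)² = 3.996 × 10^17 J
   = 3.996 × 10^17 / 4.184×10^15 = 95.51 Mt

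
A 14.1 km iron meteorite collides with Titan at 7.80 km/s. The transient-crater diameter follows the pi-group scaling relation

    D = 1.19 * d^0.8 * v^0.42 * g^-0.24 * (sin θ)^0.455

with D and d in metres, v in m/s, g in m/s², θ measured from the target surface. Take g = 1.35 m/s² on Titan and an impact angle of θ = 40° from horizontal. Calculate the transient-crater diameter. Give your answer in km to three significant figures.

D ≈ 81.5 km

In SI units: d = 14100 m, v = 7800 m/s.
d^0.8 = 14100^0.8 = 2086
v^0.42 = 7800^0.42 = 43.12
g^-0.24 = 1.35^-0.24 = 0.9305
(sin 40°)^0.455 = 0.6428^0.455 = 0.8179
D = 1.19 × 2086 × 43.12 × 0.9305 × 0.8179 = 81462 m
   = 81.46 km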